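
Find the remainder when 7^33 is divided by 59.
41

Repeated squaring. Binary of 33 = 100001.
7^1 ≡ 7 (mod 59); 7^2 ≡ 49 (mod 59); 7^4 ≡ 41 (mod 59); 7^8 ≡ 29 (mod 59); 7^16 ≡ 15 (mod 59); 7^32 ≡ 48 (mod 59)
7^33 = 7^1 × 7^32 ≡ 41 (mod 59)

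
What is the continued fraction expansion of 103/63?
[1; 1, 1, 1, 2, 1, 5]

Euclidean algorithm steps:
103 = 1 × 63 + 40
63 = 1 × 40 + 23
40 = 1 × 23 + 17
23 = 1 × 17 + 6
17 = 2 × 6 + 5
6 = 1 × 5 + 1
5 = 5 × 1 + 0
Continued fraction: [1; 1, 1, 1, 2, 1, 5]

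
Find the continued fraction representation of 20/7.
[2; 1, 6]

Euclidean algorithm steps:
20 = 2 × 7 + 6
7 = 1 × 6 + 1
6 = 6 × 1 + 0
Continued fraction: [2; 1, 6]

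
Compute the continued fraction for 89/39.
[2; 3, 1, 1, 5]

Euclidean algorithm steps:
89 = 2 × 39 + 11
39 = 3 × 11 + 6
11 = 1 × 6 + 5
6 = 1 × 5 + 1
5 = 5 × 1 + 0
Continued fraction: [2; 3, 1, 1, 5]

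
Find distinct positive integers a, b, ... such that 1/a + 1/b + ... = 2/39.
1/20 + 1/780

Greedy algorithm:
2/39: ceiling(39/2) = 20, use 1/20
1/780: ceiling(780/1) = 780, use 1/780
Result: 2/39 = 1/20 + 1/780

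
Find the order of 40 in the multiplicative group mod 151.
75

151 is prime, so ord(40) divides φ(151) = 150.
Divisors of 150: 1, 2, 3, 5, 6, 10, 15, 25, 30, 50, 75, 150.
Repeated squaring: 40^1 ≡ 40, 40^2 ≡ 90, 40^4 ≡ 97, 40^8 ≡ 47, 40^16 ≡ 95, 40^32 ≡ 116, 40^64 ≡ 17, 40^128 ≡ 138 (mod 151).
Test 40^d mod 151 for each divisor d in increasing order:
40^1 ≡ 40
40^2 ≡ 90
40^3 = 40^2·40^1 ≡ 127
40^5 = 40^4·40^1 ≡ 105
40^6 = 40^4·40^2 ≡ 123
40^10 = 40^8·40^2 ≡ 2
40^15 = 40^8·40^4·40^2·40^1 ≡ 59
40^25 = 40^16·40^8·40^1 ≡ 118
40^30 = 40^16·40^8·40^4·40^2 ≡ 8
40^50 = 40^32·40^16·40^2 ≡ 32
40^75 = 40^64·40^8·40^2·40^1 ≡ 1  ← first divisor giving 1
The order is 75.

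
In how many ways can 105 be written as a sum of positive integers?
342325709

p(n) counts ways to write n as a sum of positive integers (order ignored).
Euler's pentagonal recurrence: p(k) = p(k-1) + p(k-2) - p(k-5) - p(k-7) + p(k-12) + p(k-15) - ... (offsets j(3j∓1)/2, signs ++--, p(0)=1, p(<0)=0).
DP table for k = 0..104: p(0)=1, p(1)=1, p(2)=2, p(3)=3, p(4)=5, p(5)=7, p(6)=11, p(7)=15, p(8)=22, p(9)=30, p(10)=42, p(11)=56, p(12)=77, p(13)=101, p(14)=135, p(15)=176, p(16)=231, p(17)=297, p(18)=385, p(19)=490, p(20)=627, p(21)=792, p(22)=1002, p(23)=1255, p(24)=1575, p(25)=1958, p(26)=2436, p(27)=3010, p(28)=3718, p(29)=4565, p(30)=5604, p(31)=6842, p(32)=8349, p(33)=10143, p(34)=12310, p(35)=14883, p(36)=17977, p(37)=21637, p(38)=26015, p(39)=31185, p(40)=37338, p(41)=44583, p(42)=53174, p(43)=63261, p(44)=75175, p(45)=89134, p(46)=105558, p(47)=124754, p(48)=147273, p(49)=173525, p(50)=204226, p(51)=239943, p(52)=281589, p(53)=329931, p(54)=386155, p(55)=451276, p(56)=526823, p(57)=614154, p(58)=715220, p(59)=831820, p(60)=966467, p(61)=1121505, p(62)=1300156, p(63)=1505499, p(64)=1741630, p(65)=2012558, p(66)=2323520, p(67)=2679689, p(68)=3087735, p(69)=3554345, p(70)=4087968, p(71)=4697205, p(72)=5392783, p(73)=6185689, p(74)=7089500, p(75)=8118264, p(76)=9289091, p(77)=10619863, p(78)=12132164, p(79)=13848650, p(80)=15796476, p(81)=18004327, p(82)=20506255, p(83)=23338469, p(84)=26543660, p(85)=30167357, p(86)=34262962, p(87)=38887673, p(88)=44108109, p(89)=49995925, p(90)=56634173, p(91)=64112359, p(92)=72533807, p(93)=82010177, p(94)=92669720, p(95)=104651419, p(96)=118114304, p(97)=133230930, p(98)=150198136, p(99)=169229875, p(100)=190569292, p(101)=214481126, p(102)=241265379, p(103)=271248950, p(104)=304801365.
Final step: p(105) = p(104) + p(103) - p(100) - p(98) + p(93) + p(90) - p(83) - p(79) + p(70) + p(65) - p(54) - p(48) + p(35) + p(28) - p(13) - p(5)
= 304801365 + 271248950 - 190569292 - 150198136 + 82010177 + 56634173 - 23338469 - 13848650 + 4087968 + 2012558 - 386155 - 147273 + 14883 + 3718 - 101 - 7
= 342325709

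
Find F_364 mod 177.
102

Matrix identity: Q^n = [[F_(n+1), F_n], [F_n, F_(n-1)]] with Q = [[1,1],[1,0]].
n = 364 = 101101100₂. Square-and-multiply, entries mod 177:
Q^1 = [[1,1],[1,0]]
Q^2 = (Q^1)² = [[2,1],[1,1]]
Q^5 = (Q^2)²·Q = [[8,5],[5,3]]
Q^11 = (Q^5)²·Q = [[144,89],[89,55]]
Q^22 = (Q^11)² = [[160,11],[11,149]]
Q^45 = (Q^22)²·Q = [[92,56],[56,36]]
Q^91 = (Q^45)²·Q = [[6,95],[95,88]]
Q^182 = (Q^91)² = [[34,80],[80,131]]
Q^364 = (Q^182)² = [[122,102],[102,20]]
F_364 mod 177 = Q^364[0][1] = 102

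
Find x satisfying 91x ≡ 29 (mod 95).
x ≡ 64 (mod 95)

gcd(91, 95) = 1, which divides 29, so solutions exist.
Find 91^(-1) mod 95 by the extended Euclidean algorithm:
95 = 1 × 91 + 4  ⟹  4 = (1)·95 + (-1)·91
91 = 22 × 4 + 3  ⟹  3 = (-22)·95 + (23)·91
4 = 1 × 3 + 1  ⟹  1 = (23)·95 + (-24)·91
So (-24)·91 ≡ 1 (mod 95), i.e. 91^(-1) ≡ -24 ≡ 71 (mod 95).
x ≡ 71 × 29 = 2059 ≡ 64 (mod 95).
Check: 91 × 64 = 5824 ≡ 29 (mod 95).
Unique solution: x ≡ 64 (mod 95)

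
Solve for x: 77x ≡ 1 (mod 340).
53

gcd(77, 340) = 1, so the inverse exists.
Extended Euclidean algorithm on (340, 77):
340 = 4 × 77 + 32  ⟹  32 = (1)·340 + (-4)·77
77 = 2 × 32 + 13  ⟹  13 = (-2)·340 + (9)·77
32 = 2 × 13 + 6  ⟹  6 = (5)·340 + (-22)·77
13 = 2 × 6 + 1  ⟹  1 = (-12)·340 + (53)·77
So (53)·77 ≡ 1 (mod 340), i.e. 77^(-1) ≡ 53 (mod 340).
Check: 77 × 53 = 4081 ≡ 1 (mod 340)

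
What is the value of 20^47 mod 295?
265

Repeated squaring. Binary of 47 = 101111.
20^1 ≡ 20 (mod 295); 20^2 ≡ 105 (mod 295); 20^4 ≡ 110 (mod 295); 20^8 ≡ 5 (mod 295); 20^16 ≡ 25 (mod 295); 20^32 ≡ 35 (mod 295)
20^47 = 20^1 × 20^2 × 20^4 × 20^8 × 20^32 ≡ 265 (mod 295)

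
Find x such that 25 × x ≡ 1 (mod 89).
57

gcd(25, 89) = 1, so the inverse exists.
Extended Euclidean algorithm on (89, 25):
89 = 3 × 25 + 14  ⟹  14 = (1)·89 + (-3)·25
25 = 1 × 14 + 11  ⟹  11 = (-1)·89 + (4)·25
14 = 1 × 11 + 3  ⟹  3 = (2)·89 + (-7)·25
11 = 3 × 3 + 2  ⟹  2 = (-7)·89 + (25)·25
3 = 1 × 2 + 1  ⟹  1 = (9)·89 + (-32)·25
So (-32)·25 ≡ 1 (mod 89), i.e. 25^(-1) ≡ -32 ≡ 57 (mod 89).
Check: 25 × 57 = 1425 ≡ 1 (mod 89)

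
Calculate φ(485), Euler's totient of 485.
384

485 = 5 × 97
φ(n) = n × ∏(1 - 1/p) for each prime p dividing n
φ(485) = 485 × (1 - 1/5) × (1 - 1/97) = 384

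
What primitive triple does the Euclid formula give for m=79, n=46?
(4125, 7268, 8357)

Euclid's formula: a = m² - n², b = 2mn, c = m² + n²
m = 79, n = 46
a = 79² - 46² = 6241 - 2116 = 4125
b = 2 × 79 × 46 = 7268
c = 79² + 46² = 6241 + 2116 = 8357
Verification: 4125² + 7268² = 17015625 + 52823824 = 69839449 = 8357² ✓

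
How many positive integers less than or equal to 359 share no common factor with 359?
358

359 = 359
φ(n) = n × ∏(1 - 1/p) for each prime p dividing n
φ(359) = 359 × (1 - 1/359) = 358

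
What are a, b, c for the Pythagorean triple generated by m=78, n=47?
(3875, 7332, 8293)

Euclid's formula: a = m² - n², b = 2mn, c = m² + n²
m = 78, n = 47
a = 78² - 47² = 6084 - 2209 = 3875
b = 2 × 78 × 47 = 7332
c = 78² + 47² = 6084 + 2209 = 8293
Verification: 3875² + 7332² = 15015625 + 53758224 = 68773849 = 8293² ✓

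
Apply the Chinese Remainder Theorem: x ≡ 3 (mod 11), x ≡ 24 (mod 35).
234

Using Chinese Remainder Theorem:
M = 11 × 35 = 385
M1 = 35, M2 = 11
y1 = 35^(-1) mod 11 = 6
y2 = 11^(-1) mod 35 = 16
x = (3×35×6 + 24×11×16) mod 385 = 234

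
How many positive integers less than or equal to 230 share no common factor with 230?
88

230 = 2 × 5 × 23
φ(n) = n × ∏(1 - 1/p) for each prime p dividing n
φ(230) = 230 × (1 - 1/2) × (1 - 1/5) × (1 - 1/23) = 88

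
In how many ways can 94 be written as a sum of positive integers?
92669720

p(n) counts ways to write n as a sum of positive integers (order ignored).
Euler's pentagonal recurrence: p(k) = p(k-1) + p(k-2) - p(k-5) - p(k-7) + p(k-12) + p(k-15) - ... (offsets j(3j∓1)/2, signs ++--, p(0)=1, p(<0)=0).
DP table for k = 0..93: p(0)=1, p(1)=1, p(2)=2, p(3)=3, p(4)=5, p(5)=7, p(6)=11, p(7)=15, p(8)=22, p(9)=30, p(10)=42, p(11)=56, p(12)=77, p(13)=101, p(14)=135, p(15)=176, p(16)=231, p(17)=297, p(18)=385, p(19)=490, p(20)=627, p(21)=792, p(22)=1002, p(23)=1255, p(24)=1575, p(25)=1958, p(26)=2436, p(27)=3010, p(28)=3718, p(29)=4565, p(30)=5604, p(31)=6842, p(32)=8349, p(33)=10143, p(34)=12310, p(35)=14883, p(36)=17977, p(37)=21637, p(38)=26015, p(39)=31185, p(40)=37338, p(41)=44583, p(42)=53174, p(43)=63261, p(44)=75175, p(45)=89134, p(46)=105558, p(47)=124754, p(48)=147273, p(49)=173525, p(50)=204226, p(51)=239943, p(52)=281589, p(53)=329931, p(54)=386155, p(55)=451276, p(56)=526823, p(57)=614154, p(58)=715220, p(59)=831820, p(60)=966467, p(61)=1121505, p(62)=1300156, p(63)=1505499, p(64)=1741630, p(65)=2012558, p(66)=2323520, p(67)=2679689, p(68)=3087735, p(69)=3554345, p(70)=4087968, p(71)=4697205, p(72)=5392783, p(73)=6185689, p(74)=7089500, p(75)=8118264, p(76)=9289091, p(77)=10619863, p(78)=12132164, p(79)=13848650, p(80)=15796476, p(81)=18004327, p(82)=20506255, p(83)=23338469, p(84)=26543660, p(85)=30167357, p(86)=34262962, p(87)=38887673, p(88)=44108109, p(89)=49995925, p(90)=56634173, p(91)=64112359, p(92)=72533807, p(93)=82010177.
Final step: p(94) = p(93) + p(92) - p(89) - p(87) + p(82) + p(79) - p(72) - p(68) + p(59) + p(54) - p(43) - p(37) + p(24) + p(17) - p(2)
= 82010177 + 72533807 - 49995925 - 38887673 + 20506255 + 13848650 - 5392783 - 3087735 + 831820 + 386155 - 63261 - 21637 + 1575 + 297 - 2
= 92669720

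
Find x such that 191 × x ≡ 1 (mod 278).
131

gcd(191, 278) = 1, so the inverse exists.
Extended Euclidean algorithm on (278, 191):
278 = 1 × 191 + 87  ⟹  87 = (1)·278 + (-1)·191
191 = 2 × 87 + 17  ⟹  17 = (-2)·278 + (3)·191
87 = 5 × 17 + 2  ⟹  2 = (11)·278 + (-16)·191
17 = 8 × 2 + 1  ⟹  1 = (-90)·278 + (131)·191
So (131)·191 ≡ 1 (mod 278), i.e. 191^(-1) ≡ 131 (mod 278).
Check: 191 × 131 = 25021 ≡ 1 (mod 278)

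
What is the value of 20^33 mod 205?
200

Repeated squaring. Binary of 33 = 100001.
20^1 ≡ 20 (mod 205); 20^2 ≡ 195 (mod 205); 20^4 ≡ 100 (mod 205); 20^8 ≡ 160 (mod 205); 20^16 ≡ 180 (mod 205); 20^32 ≡ 10 (mod 205)
20^33 = 20^1 × 20^32 ≡ 200 (mod 205)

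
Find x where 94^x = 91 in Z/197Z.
181

Baby-step giant-step with step n = ⌈√197⌉ = 15.
Baby steps 94^j mod 197 (j:value) for j=0..14: 0:1, 1:94, 2:168, 3:32, 4:53, 5:57, 6:39, 7:120, 8:51, 9:66, 10:97, 11:56, 12:142, 13:149, 14:19.
Giant-step multiplier: 94^(-15) ≡ 94^(196-15) = 94^181 ≡ 91 (mod 197).
Giant steps γ_i = 91·91^i mod 197: γ_0=91, γ_1=7, γ_2=46, γ_3=49, γ_4=125, γ_5=146, γ_6=87, γ_7=37, γ_8=18, γ_9=62, γ_10=126, γ_11=40, γ_12=94 (in table at j=1).
x = i·n + j = 12·15 + 1 = 181.
Check: 94^181 ≡ 91 (mod 197).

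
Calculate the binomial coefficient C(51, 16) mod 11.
7

Using Lucas' theorem:
Write n=51 and k=16 in base 11:
n in base 11: [4, 7]
k in base 11: [1, 5]
C(51,16) mod 11 = ∏ C(n_i, k_i) mod 11
Digit binomials (mod 11): C(4,1) = 4; C(7,5) = 21 ≡ 10
Product: 4 × 10 = 40 ≡ 7 (mod 11)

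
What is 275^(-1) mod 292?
103

gcd(275, 292) = 1, so the inverse exists.
Extended Euclidean algorithm on (292, 275):
292 = 1 × 275 + 17  ⟹  17 = (1)·292 + (-1)·275
275 = 16 × 17 + 3  ⟹  3 = (-16)·292 + (17)·275
17 = 5 × 3 + 2  ⟹  2 = (81)·292 + (-86)·275
3 = 1 × 2 + 1  ⟹  1 = (-97)·292 + (103)·275
So (103)·275 ≡ 1 (mod 292), i.e. 275^(-1) ≡ 103 (mod 292).
Check: 275 × 103 = 28325 ≡ 1 (mod 292)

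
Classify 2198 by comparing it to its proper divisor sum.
deficient

Proper divisors of 2198: sum = 1 + 2 + 7 + 14 + 157 + 314 + 1099 = 1594
Since 1594 < 2198, 2198 is deficient.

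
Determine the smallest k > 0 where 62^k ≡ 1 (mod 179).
178

179 is prime, so ord(62) divides φ(179) = 178.
Divisors of 178: 1, 2, 89, 178.
Repeated squaring: 62^1 ≡ 62, 62^2 ≡ 85, 62^4 ≡ 65, 62^8 ≡ 108, 62^16 ≡ 29, 62^32 ≡ 125, 62^64 ≡ 52, 62^128 ≡ 19 (mod 179).
Test 62^d mod 179 for each divisor d in increasing order:
62^1 ≡ 62
62^2 ≡ 85
62^89 = 62^64·62^16·62^8·62^1 ≡ 178
62^178 = 62^128·62^32·62^16·62^2 ≡ 1  ← first divisor giving 1
The order is 178.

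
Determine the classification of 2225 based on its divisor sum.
deficient

Proper divisors of 2225: sum = 1 + 5 + 25 + 89 + 445 = 565
Since 565 < 2225, 2225 is deficient.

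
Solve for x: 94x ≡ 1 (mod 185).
124

gcd(94, 185) = 1, so the inverse exists.
Extended Euclidean algorithm on (185, 94):
185 = 1 × 94 + 91  ⟹  91 = (1)·185 + (-1)·94
94 = 1 × 91 + 3  ⟹  3 = (-1)·185 + (2)·94
91 = 30 × 3 + 1  ⟹  1 = (31)·185 + (-61)·94
So (-61)·94 ≡ 1 (mod 185), i.e. 94^(-1) ≡ -61 ≡ 124 (mod 185).
Check: 94 × 124 = 11656 ≡ 1 (mod 185)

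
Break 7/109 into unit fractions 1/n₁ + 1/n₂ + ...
1/16 + 1/582 + 1/507504

Greedy algorithm:
7/109: ceiling(109/7) = 16, use 1/16
3/1744: ceiling(1744/3) = 582, use 1/582
1/507504: ceiling(507504/1) = 507504, use 1/507504
Result: 7/109 = 1/16 + 1/582 + 1/507504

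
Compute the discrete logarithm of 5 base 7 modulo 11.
2

Baby-step giant-step with step n = ⌈√11⌉ = 4.
Baby steps 7^j mod 11 (j:value) for j=0..3: 0:1, 1:7, 2:5, 3:2.
h = 5 is already in the table at j=2, so x = 2.
Check: 7^2 ≡ 5 (mod 11).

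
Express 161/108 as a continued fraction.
[1; 2, 26, 2]

Euclidean algorithm steps:
161 = 1 × 108 + 53
108 = 2 × 53 + 2
53 = 26 × 2 + 1
2 = 2 × 1 + 0
Continued fraction: [1; 2, 26, 2]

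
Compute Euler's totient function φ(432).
144

432 = 2^4 × 3^3
φ(n) = n × ∏(1 - 1/p) for each prime p dividing n
φ(432) = 432 × (1 - 1/2) × (1 - 1/3) = 144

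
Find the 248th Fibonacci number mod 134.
63

Matrix identity: Q^n = [[F_(n+1), F_n], [F_n, F_(n-1)]] with Q = [[1,1],[1,0]].
n = 248 = 11111000₂. Square-and-multiply, entries mod 134:
Q^1 = [[1,1],[1,0]]
Q^3 = (Q^1)²·Q = [[3,2],[2,1]]
Q^7 = (Q^3)²·Q = [[21,13],[13,8]]
Q^15 = (Q^7)²·Q = [[49,74],[74,109]]
Q^31 = (Q^15)²·Q = [[5,105],[105,34]]
Q^62 = (Q^31)² = [[62,75],[75,121]]
Q^124 = (Q^62)² = [[89,57],[57,32]]
Q^248 = (Q^124)² = [[48,63],[63,119]]
F_248 mod 134 = Q^248[0][1] = 63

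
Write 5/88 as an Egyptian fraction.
1/18 + 1/792

Greedy algorithm:
5/88: ceiling(88/5) = 18, use 1/18
1/792: ceiling(792/1) = 792, use 1/792
Result: 5/88 = 1/18 + 1/792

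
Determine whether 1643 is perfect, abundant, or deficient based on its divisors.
deficient

Proper divisors of 1643: sum = 1 + 31 + 53 = 85
Since 85 < 1643, 1643 is deficient.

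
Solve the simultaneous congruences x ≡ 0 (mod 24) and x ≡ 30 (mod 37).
696

Using Chinese Remainder Theorem:
M = 24 × 37 = 888
M1 = 37, M2 = 24
y1 = 37^(-1) mod 24 = 13
y2 = 24^(-1) mod 37 = 17
x = (0×37×13 + 30×24×17) mod 888 = 696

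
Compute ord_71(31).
70

71 is prime, so ord(31) divides φ(71) = 70.
Divisors of 70: 1, 2, 5, 7, 10, 14, 35, 70.
Repeated squaring: 31^1 ≡ 31, 31^2 ≡ 38, 31^4 ≡ 24, 31^8 ≡ 8, 31^16 ≡ 64, 31^32 ≡ 49, 31^64 ≡ 58 (mod 71).
Test 31^d mod 71 for each divisor d in increasing order:
31^1 ≡ 31
31^2 ≡ 38
31^5 = 31^4·31^1 ≡ 34
31^7 = 31^4·31^2·31^1 ≡ 14
31^10 = 31^8·31^2 ≡ 20
31^14 = 31^8·31^4·31^2 ≡ 54
31^35 = 31^32·31^2·31^1 ≡ 70
31^70 = 31^64·31^4·31^2 ≡ 1  ← first divisor giving 1
The order is 70.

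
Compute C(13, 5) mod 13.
0

Using Lucas' theorem:
Write n=13 and k=5 in base 13:
n in base 13: [1, 0]
k in base 13: [0, 5]
C(13,5) mod 13 = ∏ C(n_i, k_i) mod 13
Digit binomials (mod 13): C(1,0) = 1; C(0,5) = 0 (k_i > n_i)
Product: 1 × 0 = 0 ≡ 0 (mod 13)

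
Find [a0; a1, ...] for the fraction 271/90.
[3; 90]

Euclidean algorithm steps:
271 = 3 × 90 + 1
90 = 90 × 1 + 0
Continued fraction: [3; 90]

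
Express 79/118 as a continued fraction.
[0; 1, 2, 39]

Euclidean algorithm steps:
79 = 0 × 118 + 79
118 = 1 × 79 + 39
79 = 2 × 39 + 1
39 = 39 × 1 + 0
Continued fraction: [0; 1, 2, 39]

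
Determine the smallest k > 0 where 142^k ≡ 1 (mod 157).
156

157 is prime, so ord(142) divides φ(157) = 156.
Divisors of 156: 1, 2, 3, 4, 6, 12, 13, 26, 39, 52, 78, 156.
Repeated squaring: 142^1 ≡ 142, 142^2 ≡ 68, 142^4 ≡ 71, 142^8 ≡ 17, 142^16 ≡ 132, 142^32 ≡ 154, 142^64 ≡ 9, 142^128 ≡ 81 (mod 157).
Test 142^d mod 157 for each divisor d in increasing order:
142^1 ≡ 142
142^2 ≡ 68
142^3 = 142^2·142^1 ≡ 79
142^4 ≡ 71
142^6 = 142^4·142^2 ≡ 118
142^12 = 142^8·142^4 ≡ 108
142^13 = 142^8·142^4·142^1 ≡ 107
142^26 = 142^16·142^8·142^2 ≡ 145
142^39 = 142^32·142^4·142^2·142^1 ≡ 129
142^52 = 142^32·142^16·142^4 ≡ 144
142^78 = 142^64·142^8·142^4·142^2 ≡ 156
142^156 = 142^128·142^16·142^8·142^4 ≡ 1  ← first divisor giving 1
The order is 156.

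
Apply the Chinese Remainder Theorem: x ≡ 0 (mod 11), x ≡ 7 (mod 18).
187

Using Chinese Remainder Theorem:
M = 11 × 18 = 198
M1 = 18, M2 = 11
y1 = 18^(-1) mod 11 = 8
y2 = 11^(-1) mod 18 = 5
x = (0×18×8 + 7×11×5) mod 198 = 187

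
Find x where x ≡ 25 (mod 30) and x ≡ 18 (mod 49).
655

Using Chinese Remainder Theorem:
M = 30 × 49 = 1470
M1 = 49, M2 = 30
y1 = 49^(-1) mod 30 = 19
y2 = 30^(-1) mod 49 = 18
x = (25×49×19 + 18×30×18) mod 1470 = 655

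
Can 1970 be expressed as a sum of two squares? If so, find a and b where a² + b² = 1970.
11² + 43² (a=11, b=43)

Factorization: 1970 = 2 × 5 × 197
By Fermat: n is sum of two squares iff every prime p ≡ 3 (mod 4) appears to even power.
All primes ≡ 3 (mod 4) appear to even power.
Search a = 0, 1, 2, … for 1970 - a² a perfect square: first hit at a = 11: 1970 - 121 = 1849 = 43².
1970 = 11² + 43² = 121 + 1849 ✓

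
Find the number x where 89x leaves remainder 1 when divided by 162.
71

gcd(89, 162) = 1, so the inverse exists.
Extended Euclidean algorithm on (162, 89):
162 = 1 × 89 + 73  ⟹  73 = (1)·162 + (-1)·89
89 = 1 × 73 + 16  ⟹  16 = (-1)·162 + (2)·89
73 = 4 × 16 + 9  ⟹  9 = (5)·162 + (-9)·89
16 = 1 × 9 + 7  ⟹  7 = (-6)·162 + (11)·89
9 = 1 × 7 + 2  ⟹  2 = (11)·162 + (-20)·89
7 = 3 × 2 + 1  ⟹  1 = (-39)·162 + (71)·89
So (71)·89 ≡ 1 (mod 162), i.e. 89^(-1) ≡ 71 (mod 162).
Check: 89 × 71 = 6319 ≡ 1 (mod 162)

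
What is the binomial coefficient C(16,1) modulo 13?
3

Using Lucas' theorem:
Write n=16 and k=1 in base 13:
n in base 13: [1, 3]
k in base 13: [0, 1]
C(16,1) mod 13 = ∏ C(n_i, k_i) mod 13
Digit binomials (mod 13): C(1,0) = 1; C(3,1) = 3
Product: 1 × 3 = 3 ≡ 3 (mod 13)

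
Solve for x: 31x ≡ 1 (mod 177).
40

gcd(31, 177) = 1, so the inverse exists.
Extended Euclidean algorithm on (177, 31):
177 = 5 × 31 + 22  ⟹  22 = (1)·177 + (-5)·31
31 = 1 × 22 + 9  ⟹  9 = (-1)·177 + (6)·31
22 = 2 × 9 + 4  ⟹  4 = (3)·177 + (-17)·31
9 = 2 × 4 + 1  ⟹  1 = (-7)·177 + (40)·31
So (40)·31 ≡ 1 (mod 177), i.e. 31^(-1) ≡ 40 (mod 177).
Check: 31 × 40 = 1240 ≡ 1 (mod 177)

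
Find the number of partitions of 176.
476715857290

p(n) counts ways to write n as a sum of positive integers (order ignored).
Euler's pentagonal recurrence: p(k) = p(k-1) + p(k-2) - p(k-5) - p(k-7) + p(k-12) + p(k-15) - ... (offsets j(3j∓1)/2, signs ++--, p(0)=1, p(<0)=0).
DP table for k = 0..175: p(0)=1, p(1)=1, p(2)=2, p(3)=3, p(4)=5, p(5)=7, p(6)=11, p(7)=15, p(8)=22, p(9)=30, p(10)=42, p(11)=56, p(12)=77, p(13)=101, p(14)=135, p(15)=176, p(16)=231, p(17)=297, p(18)=385, p(19)=490, p(20)=627, p(21)=792, p(22)=1002, p(23)=1255, p(24)=1575, p(25)=1958, p(26)=2436, p(27)=3010, p(28)=3718, p(29)=4565, p(30)=5604, p(31)=6842, p(32)=8349, p(33)=10143, p(34)=12310, p(35)=14883, p(36)=17977, p(37)=21637, p(38)=26015, p(39)=31185, p(40)=37338, p(41)=44583, p(42)=53174, p(43)=63261, p(44)=75175, p(45)=89134, p(46)=105558, p(47)=124754, p(48)=147273, p(49)=173525, p(50)=204226, p(51)=239943, p(52)=281589, p(53)=329931, p(54)=386155, p(55)=451276, p(56)=526823, p(57)=614154, p(58)=715220, p(59)=831820, p(60)=966467, p(61)=1121505, p(62)=1300156, p(63)=1505499, p(64)=1741630, p(65)=2012558, p(66)=2323520, p(67)=2679689, p(68)=3087735, p(69)=3554345, p(70)=4087968, p(71)=4697205, p(72)=5392783, p(73)=6185689, p(74)=7089500, p(75)=8118264, p(76)=9289091, p(77)=10619863, p(78)=12132164, p(79)=13848650, p(80)=15796476, p(81)=18004327, p(82)=20506255, p(83)=23338469, p(84)=26543660, p(85)=30167357, p(86)=34262962, p(87)=38887673, p(88)=44108109, p(89)=49995925, p(90)=56634173, p(91)=64112359, p(92)=72533807, p(93)=82010177, p(94)=92669720, p(95)=104651419, p(96)=118114304, p(97)=133230930, p(98)=150198136, p(99)=169229875, p(100)=190569292, p(101)=214481126, p(102)=241265379, p(103)=271248950, p(104)=304801365, p(105)=342325709, p(106)=384276336, p(107)=431149389, p(108)=483502844, p(109)=541946240, p(110)=607163746, p(111)=679903203, p(112)=761002156, p(113)=851376628, p(114)=952050665, p(115)=1064144451, p(116)=1188908248, p(117)=1327710076, p(118)=1482074143, p(119)=1653668665, p(120)=1844349560, p(121)=2056148051, p(122)=2291320912, p(123)=2552338241, p(124)=2841940500, p(125)=3163127352, p(126)=3519222692, p(127)=3913864295, p(128)=4351078600, p(129)=4835271870, p(130)=5371315400, p(131)=5964539504, p(132)=6620830889, p(133)=7346629512, p(134)=8149040695, p(135)=9035836076, p(136)=10015581680, p(137)=11097645016, p(138)=12292341831, p(139)=13610949895, p(140)=15065878135, p(141)=16670689208, p(142)=18440293320, p(143)=20390982757, p(144)=22540654445, p(145)=24908858009, p(146)=27517052599, p(147)=30388671978, p(148)=33549419497, p(149)=37027355200, p(150)=40853235313, p(151)=45060624582, p(152)=49686288421, p(153)=54770336324, p(154)=60356673280, p(155)=66493182097, p(156)=73232243759, p(157)=80630964769, p(158)=88751778802, p(159)=97662728555, p(160)=107438159466, p(161)=118159068427, p(162)=129913904637, p(163)=142798995930, p(164)=156919475295, p(165)=172389800255, p(166)=189334822579, p(167)=207890420102, p(168)=228204732751, p(169)=250438925115, p(170)=274768617130, p(171)=301384802048, p(172)=330495499613, p(173)=362326859895, p(174)=397125074750, p(175)=435157697830.
Final step: p(176) = p(175) + p(174) - p(171) - p(169) + p(164) + p(161) - p(154) - p(150) + p(141) + p(136) - p(125) - p(119) + p(106) + p(99) - p(84) - p(76) + p(59) + p(50) - p(31) - p(21) + p(0)
= 435157697830 + 397125074750 - 301384802048 - 250438925115 + 156919475295 + 118159068427 - 60356673280 - 40853235313 + 16670689208 + 10015581680 - 3163127352 - 1653668665 + 384276336 + 169229875 - 26543660 - 9289091 + 831820 + 204226 - 6842 - 792 + 1
= 476715857290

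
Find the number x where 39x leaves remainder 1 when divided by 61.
36

gcd(39, 61) = 1, so the inverse exists.
Extended Euclidean algorithm on (61, 39):
61 = 1 × 39 + 22  ⟹  22 = (1)·61 + (-1)·39
39 = 1 × 22 + 17  ⟹  17 = (-1)·61 + (2)·39
22 = 1 × 17 + 5  ⟹  5 = (2)·61 + (-3)·39
17 = 3 × 5 + 2  ⟹  2 = (-7)·61 + (11)·39
5 = 2 × 2 + 1  ⟹  1 = (16)·61 + (-25)·39
So (-25)·39 ≡ 1 (mod 61), i.e. 39^(-1) ≡ -25 ≡ 36 (mod 61).
Check: 39 × 36 = 1404 ≡ 1 (mod 61)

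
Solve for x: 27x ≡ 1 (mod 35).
13

gcd(27, 35) = 1, so the inverse exists.
Extended Euclidean algorithm on (35, 27):
35 = 1 × 27 + 8  ⟹  8 = (1)·35 + (-1)·27
27 = 3 × 8 + 3  ⟹  3 = (-3)·35 + (4)·27
8 = 2 × 3 + 2  ⟹  2 = (7)·35 + (-9)·27
3 = 1 × 2 + 1  ⟹  1 = (-10)·35 + (13)·27
So (13)·27 ≡ 1 (mod 35), i.e. 27^(-1) ≡ 13 (mod 35).
Check: 27 × 13 = 351 ≡ 1 (mod 35)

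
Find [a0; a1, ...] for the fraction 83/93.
[0; 1, 8, 3, 3]

Euclidean algorithm steps:
83 = 0 × 93 + 83
93 = 1 × 83 + 10
83 = 8 × 10 + 3
10 = 3 × 3 + 1
3 = 3 × 1 + 0
Continued fraction: [0; 1, 8, 3, 3]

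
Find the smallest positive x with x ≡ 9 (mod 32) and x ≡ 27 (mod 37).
841

Using Chinese Remainder Theorem:
M = 32 × 37 = 1184
M1 = 37, M2 = 32
y1 = 37^(-1) mod 32 = 13
y2 = 32^(-1) mod 37 = 22
x = (9×37×13 + 27×32×22) mod 1184 = 841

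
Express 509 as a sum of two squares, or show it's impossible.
5² + 22² (a=5, b=22)

Factorization: 509 = 509
By Fermat: n is sum of two squares iff every prime p ≡ 3 (mod 4) appears to even power.
All primes ≡ 3 (mod 4) appear to even power.
Search a = 0, 1, 2, … for 509 - a² a perfect square: first hit at a = 5: 509 - 25 = 484 = 22².
509 = 5² + 22² = 25 + 484 ✓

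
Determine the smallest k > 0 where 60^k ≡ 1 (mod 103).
51

103 is prime, so ord(60) divides φ(103) = 102.
Divisors of 102: 1, 2, 3, 6, 17, 34, 51, 102.
Repeated squaring: 60^1 ≡ 60, 60^2 ≡ 98, 60^4 ≡ 25, 60^8 ≡ 7, 60^16 ≡ 49, 60^32 ≡ 32, 60^64 ≡ 97 (mod 103).
Test 60^d mod 103 for each divisor d in increasing order:
60^1 ≡ 60
60^2 ≡ 98
60^3 = 60^2·60^1 ≡ 9
60^6 = 60^4·60^2 ≡ 81
60^17 = 60^16·60^1 ≡ 56
60^34 = 60^32·60^2 ≡ 46
60^51 = 60^32·60^16·60^2·60^1 ≡ 1  ← first divisor giving 1
The order is 51.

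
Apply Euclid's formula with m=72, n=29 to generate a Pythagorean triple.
(4343, 4176, 6025)

Euclid's formula: a = m² - n², b = 2mn, c = m² + n²
m = 72, n = 29
a = 72² - 29² = 5184 - 841 = 4343
b = 2 × 72 × 29 = 4176
c = 72² + 29² = 5184 + 841 = 6025
Verification: 4343² + 4176² = 18861649 + 17438976 = 36300625 = 6025² ✓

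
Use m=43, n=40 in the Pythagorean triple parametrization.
(249, 3440, 3449)

Euclid's formula: a = m² - n², b = 2mn, c = m² + n²
m = 43, n = 40
a = 43² - 40² = 1849 - 1600 = 249
b = 2 × 43 × 40 = 3440
c = 43² + 40² = 1849 + 1600 = 3449
Verification: 249² + 3440² = 62001 + 11833600 = 11895601 = 3449² ✓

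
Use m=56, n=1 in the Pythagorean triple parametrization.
(3135, 112, 3137)

Euclid's formula: a = m² - n², b = 2mn, c = m² + n²
m = 56, n = 1
a = 56² - 1² = 3136 - 1 = 3135
b = 2 × 56 × 1 = 112
c = 56² + 1² = 3136 + 1 = 3137
Verification: 3135² + 112² = 9828225 + 12544 = 9840769 = 3137² ✓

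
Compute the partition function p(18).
385

p(n) counts ways to write n as a sum of positive integers (order ignored).
Euler's pentagonal recurrence: p(k) = p(k-1) + p(k-2) - p(k-5) - p(k-7) + p(k-12) + p(k-15) - ... (offsets j(3j∓1)/2, signs ++--, p(0)=1, p(<0)=0).
DP table for k = 0..17: p(0)=1, p(1)=1, p(2)=2, p(3)=3, p(4)=5, p(5)=7, p(6)=11, p(7)=15, p(8)=22, p(9)=30, p(10)=42, p(11)=56, p(12)=77, p(13)=101, p(14)=135, p(15)=176, p(16)=231, p(17)=297.
Final step: p(18) = p(17) + p(16) - p(13) - p(11) + p(6) + p(3)
= 297 + 231 - 101 - 56 + 11 + 3
= 385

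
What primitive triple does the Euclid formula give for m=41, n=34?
(525, 2788, 2837)

Euclid's formula: a = m² - n², b = 2mn, c = m² + n²
m = 41, n = 34
a = 41² - 34² = 1681 - 1156 = 525
b = 2 × 41 × 34 = 2788
c = 41² + 34² = 1681 + 1156 = 2837
Verification: 525² + 2788² = 275625 + 7772944 = 8048569 = 2837² ✓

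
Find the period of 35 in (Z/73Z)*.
36

73 is prime, so ord(35) divides φ(73) = 72.
Divisors of 72: 1, 2, 3, 4, 6, 8, 9, 12, 18, 24, 36, 72.
Repeated squaring: 35^1 ≡ 35, 35^2 ≡ 57, 35^4 ≡ 37, 35^8 ≡ 55, 35^16 ≡ 32, 35^32 ≡ 2, 35^64 ≡ 4 (mod 73).
Test 35^d mod 73 for each divisor d in increasing order:
35^1 ≡ 35
35^2 ≡ 57
35^3 = 35^2·35^1 ≡ 24
35^4 ≡ 37
35^6 = 35^4·35^2 ≡ 65
35^8 ≡ 55
35^9 = 35^8·35^1 ≡ 27
35^12 = 35^8·35^4 ≡ 64
35^18 = 35^16·35^2 ≡ 72
35^24 = 35^16·35^8 ≡ 8
35^36 = 35^32·35^4 ≡ 1  ← first divisor giving 1
The order is 36.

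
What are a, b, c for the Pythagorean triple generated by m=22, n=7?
(435, 308, 533)

Euclid's formula: a = m² - n², b = 2mn, c = m² + n²
m = 22, n = 7
a = 22² - 7² = 484 - 49 = 435
b = 2 × 22 × 7 = 308
c = 22² + 7² = 484 + 49 = 533
Verification: 435² + 308² = 189225 + 94864 = 284089 = 533² ✓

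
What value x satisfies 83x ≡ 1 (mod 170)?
127

gcd(83, 170) = 1, so the inverse exists.
Extended Euclidean algorithm on (170, 83):
170 = 2 × 83 + 4  ⟹  4 = (1)·170 + (-2)·83
83 = 20 × 4 + 3  ⟹  3 = (-20)·170 + (41)·83
4 = 1 × 3 + 1  ⟹  1 = (21)·170 + (-43)·83
So (-43)·83 ≡ 1 (mod 170), i.e. 83^(-1) ≡ -43 ≡ 127 (mod 170).
Check: 83 × 127 = 10541 ≡ 1 (mod 170)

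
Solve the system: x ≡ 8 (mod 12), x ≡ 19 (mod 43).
320

Using Chinese Remainder Theorem:
M = 12 × 43 = 516
M1 = 43, M2 = 12
y1 = 43^(-1) mod 12 = 7
y2 = 12^(-1) mod 43 = 18
x = (8×43×7 + 19×12×18) mod 516 = 320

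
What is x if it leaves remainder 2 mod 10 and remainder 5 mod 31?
222

Using Chinese Remainder Theorem:
M = 10 × 31 = 310
M1 = 31, M2 = 10
y1 = 31^(-1) mod 10 = 1
y2 = 10^(-1) mod 31 = 28
x = (2×31×1 + 5×10×28) mod 310 = 222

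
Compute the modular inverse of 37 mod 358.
329

gcd(37, 358) = 1, so the inverse exists.
Extended Euclidean algorithm on (358, 37):
358 = 9 × 37 + 25  ⟹  25 = (1)·358 + (-9)·37
37 = 1 × 25 + 12  ⟹  12 = (-1)·358 + (10)·37
25 = 2 × 12 + 1  ⟹  1 = (3)·358 + (-29)·37
So (-29)·37 ≡ 1 (mod 358), i.e. 37^(-1) ≡ -29 ≡ 329 (mod 358).
Check: 37 × 329 = 12173 ≡ 1 (mod 358)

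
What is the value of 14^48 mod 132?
16

Repeated squaring. Binary of 48 = 110000.
14^1 ≡ 14 (mod 132); 14^2 ≡ 64 (mod 132); 14^4 ≡ 4 (mod 132); 14^8 ≡ 16 (mod 132); 14^16 ≡ 124 (mod 132); 14^32 ≡ 64 (mod 132)
14^48 = 14^16 × 14^32 ≡ 16 (mod 132)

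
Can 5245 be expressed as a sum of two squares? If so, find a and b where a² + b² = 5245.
22² + 69² (a=22, b=69)

Factorization: 5245 = 5 × 1049
By Fermat: n is sum of two squares iff every prime p ≡ 3 (mod 4) appears to even power.
All primes ≡ 3 (mod 4) appear to even power.
Search a = 0, 1, 2, … for 5245 - a² a perfect square: first hit at a = 22: 5245 - 484 = 4761 = 69².
5245 = 22² + 69² = 484 + 4761 ✓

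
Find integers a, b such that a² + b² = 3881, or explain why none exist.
20² + 59² (a=20, b=59)

Factorization: 3881 = 3881
By Fermat: n is sum of two squares iff every prime p ≡ 3 (mod 4) appears to even power.
All primes ≡ 3 (mod 4) appear to even power.
Search a = 0, 1, 2, … for 3881 - a² a perfect square: first hit at a = 20: 3881 - 400 = 3481 = 59².
3881 = 20² + 59² = 400 + 3481 ✓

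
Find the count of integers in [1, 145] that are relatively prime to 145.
112

145 = 5 × 29
φ(n) = n × ∏(1 - 1/p) for each prime p dividing n
φ(145) = 145 × (1 - 1/5) × (1 - 1/29) = 112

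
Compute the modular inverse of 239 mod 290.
199

gcd(239, 290) = 1, so the inverse exists.
Extended Euclidean algorithm on (290, 239):
290 = 1 × 239 + 51  ⟹  51 = (1)·290 + (-1)·239
239 = 4 × 51 + 35  ⟹  35 = (-4)·290 + (5)·239
51 = 1 × 35 + 16  ⟹  16 = (5)·290 + (-6)·239
35 = 2 × 16 + 3  ⟹  3 = (-14)·290 + (17)·239
16 = 5 × 3 + 1  ⟹  1 = (75)·290 + (-91)·239
So (-91)·239 ≡ 1 (mod 290), i.e. 239^(-1) ≡ -91 ≡ 199 (mod 290).
Check: 239 × 199 = 47561 ≡ 1 (mod 290)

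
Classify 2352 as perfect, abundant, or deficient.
abundant

Proper divisors of 2352: sum = 1 + 2 + 3 + 4 + 6 + 7 + 8 + 12 + ... + 392 + 588 + 784 + 1176 (29 divisors) = 4716
Since 4716 > 2352, 2352 is abundant.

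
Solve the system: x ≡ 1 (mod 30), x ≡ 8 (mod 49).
841

Using Chinese Remainder Theorem:
M = 30 × 49 = 1470
M1 = 49, M2 = 30
y1 = 49^(-1) mod 30 = 19
y2 = 30^(-1) mod 49 = 18
x = (1×49×19 + 8×30×18) mod 1470 = 841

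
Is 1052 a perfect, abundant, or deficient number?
deficient

Proper divisors of 1052: sum = 1 + 2 + 4 + 263 + 526 = 796
Since 796 < 1052, 1052 is deficient.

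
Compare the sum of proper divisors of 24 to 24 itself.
abundant

Proper divisors of 24: sum = 1 + 2 + 3 + 4 + 6 + 8 + 12 = 36
Since 36 > 24, 24 is abundant.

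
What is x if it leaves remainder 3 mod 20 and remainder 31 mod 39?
343

Using Chinese Remainder Theorem:
M = 20 × 39 = 780
M1 = 39, M2 = 20
y1 = 39^(-1) mod 20 = 19
y2 = 20^(-1) mod 39 = 2
x = (3×39×19 + 31×20×2) mod 780 = 343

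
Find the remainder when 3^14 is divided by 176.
169

Repeated squaring. Binary of 14 = 1110.
3^1 ≡ 3 (mod 176); 3^2 ≡ 9 (mod 176); 3^4 ≡ 81 (mod 176); 3^8 ≡ 49 (mod 176)
3^14 = 3^2 × 3^4 × 3^8 ≡ 169 (mod 176)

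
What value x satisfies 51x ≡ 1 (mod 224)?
123

gcd(51, 224) = 1, so the inverse exists.
Extended Euclidean algorithm on (224, 51):
224 = 4 × 51 + 20  ⟹  20 = (1)·224 + (-4)·51
51 = 2 × 20 + 11  ⟹  11 = (-2)·224 + (9)·51
20 = 1 × 11 + 9  ⟹  9 = (3)·224 + (-13)·51
11 = 1 × 9 + 2  ⟹  2 = (-5)·224 + (22)·51
9 = 4 × 2 + 1  ⟹  1 = (23)·224 + (-101)·51
So (-101)·51 ≡ 1 (mod 224), i.e. 51^(-1) ≡ -101 ≡ 123 (mod 224).
Check: 51 × 123 = 6273 ≡ 1 (mod 224)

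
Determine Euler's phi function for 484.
220

484 = 2^2 × 11^2
φ(n) = n × ∏(1 - 1/p) for each prime p dividing n
φ(484) = 484 × (1 - 1/2) × (1 - 1/11) = 220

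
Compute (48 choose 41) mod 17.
15

Using Lucas' theorem:
Write n=48 and k=41 in base 17:
n in base 17: [2, 14]
k in base 17: [2, 7]
C(48,41) mod 17 = ∏ C(n_i, k_i) mod 17
Digit binomials (mod 17): C(2,2) = 1; C(14,7) = 3432 ≡ 15
Product: 1 × 15 = 15 ≡ 15 (mod 17)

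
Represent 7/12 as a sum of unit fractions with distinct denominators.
1/2 + 1/12

Greedy algorithm:
7/12: ceiling(12/7) = 2, use 1/2
1/12: ceiling(12/1) = 12, use 1/12
Result: 7/12 = 1/2 + 1/12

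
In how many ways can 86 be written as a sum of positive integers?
34262962

p(n) counts ways to write n as a sum of positive integers (order ignored).
Euler's pentagonal recurrence: p(k) = p(k-1) + p(k-2) - p(k-5) - p(k-7) + p(k-12) + p(k-15) - ... (offsets j(3j∓1)/2, signs ++--, p(0)=1, p(<0)=0).
DP table for k = 0..85: p(0)=1, p(1)=1, p(2)=2, p(3)=3, p(4)=5, p(5)=7, p(6)=11, p(7)=15, p(8)=22, p(9)=30, p(10)=42, p(11)=56, p(12)=77, p(13)=101, p(14)=135, p(15)=176, p(16)=231, p(17)=297, p(18)=385, p(19)=490, p(20)=627, p(21)=792, p(22)=1002, p(23)=1255, p(24)=1575, p(25)=1958, p(26)=2436, p(27)=3010, p(28)=3718, p(29)=4565, p(30)=5604, p(31)=6842, p(32)=8349, p(33)=10143, p(34)=12310, p(35)=14883, p(36)=17977, p(37)=21637, p(38)=26015, p(39)=31185, p(40)=37338, p(41)=44583, p(42)=53174, p(43)=63261, p(44)=75175, p(45)=89134, p(46)=105558, p(47)=124754, p(48)=147273, p(49)=173525, p(50)=204226, p(51)=239943, p(52)=281589, p(53)=329931, p(54)=386155, p(55)=451276, p(56)=526823, p(57)=614154, p(58)=715220, p(59)=831820, p(60)=966467, p(61)=1121505, p(62)=1300156, p(63)=1505499, p(64)=1741630, p(65)=2012558, p(66)=2323520, p(67)=2679689, p(68)=3087735, p(69)=3554345, p(70)=4087968, p(71)=4697205, p(72)=5392783, p(73)=6185689, p(74)=7089500, p(75)=8118264, p(76)=9289091, p(77)=10619863, p(78)=12132164, p(79)=13848650, p(80)=15796476, p(81)=18004327, p(82)=20506255, p(83)=23338469, p(84)=26543660, p(85)=30167357.
Final step: p(86) = p(85) + p(84) - p(81) - p(79) + p(74) + p(71) - p(64) - p(60) + p(51) + p(46) - p(35) - p(29) + p(16) + p(9)
= 30167357 + 26543660 - 18004327 - 13848650 + 7089500 + 4697205 - 1741630 - 966467 + 239943 + 105558 - 14883 - 4565 + 231 + 30
= 34262962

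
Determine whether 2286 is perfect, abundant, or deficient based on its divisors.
abundant

Proper divisors of 2286: sum = 1 + 2 + 3 + 6 + 9 + 18 + 127 + 254 + 381 + 762 + 1143 = 2706
Since 2706 > 2286, 2286 is abundant.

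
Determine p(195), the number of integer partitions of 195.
2580840212973

p(n) counts ways to write n as a sum of positive integers (order ignored).
Euler's pentagonal recurrence: p(k) = p(k-1) + p(k-2) - p(k-5) - p(k-7) + p(k-12) + p(k-15) - ... (offsets j(3j∓1)/2, signs ++--, p(0)=1, p(<0)=0).
DP table for k = 0..194: p(0)=1, p(1)=1, p(2)=2, p(3)=3, p(4)=5, p(5)=7, p(6)=11, p(7)=15, p(8)=22, p(9)=30, p(10)=42, p(11)=56, p(12)=77, p(13)=101, p(14)=135, p(15)=176, p(16)=231, p(17)=297, p(18)=385, p(19)=490, p(20)=627, p(21)=792, p(22)=1002, p(23)=1255, p(24)=1575, p(25)=1958, p(26)=2436, p(27)=3010, p(28)=3718, p(29)=4565, p(30)=5604, p(31)=6842, p(32)=8349, p(33)=10143, p(34)=12310, p(35)=14883, p(36)=17977, p(37)=21637, p(38)=26015, p(39)=31185, p(40)=37338, p(41)=44583, p(42)=53174, p(43)=63261, p(44)=75175, p(45)=89134, p(46)=105558, p(47)=124754, p(48)=147273, p(49)=173525, p(50)=204226, p(51)=239943, p(52)=281589, p(53)=329931, p(54)=386155, p(55)=451276, p(56)=526823, p(57)=614154, p(58)=715220, p(59)=831820, p(60)=966467, p(61)=1121505, p(62)=1300156, p(63)=1505499, p(64)=1741630, p(65)=2012558, p(66)=2323520, p(67)=2679689, p(68)=3087735, p(69)=3554345, p(70)=4087968, p(71)=4697205, p(72)=5392783, p(73)=6185689, p(74)=7089500, p(75)=8118264, p(76)=9289091, p(77)=10619863, p(78)=12132164, p(79)=13848650, p(80)=15796476, p(81)=18004327, p(82)=20506255, p(83)=23338469, p(84)=26543660, p(85)=30167357, p(86)=34262962, p(87)=38887673, p(88)=44108109, p(89)=49995925, p(90)=56634173, p(91)=64112359, p(92)=72533807, p(93)=82010177, p(94)=92669720, p(95)=104651419, p(96)=118114304, p(97)=133230930, p(98)=150198136, p(99)=169229875, p(100)=190569292, p(101)=214481126, p(102)=241265379, p(103)=271248950, p(104)=304801365, p(105)=342325709, p(106)=384276336, p(107)=431149389, p(108)=483502844, p(109)=541946240, p(110)=607163746, p(111)=679903203, p(112)=761002156, p(113)=851376628, p(114)=952050665, p(115)=1064144451, p(116)=1188908248, p(117)=1327710076, p(118)=1482074143, p(119)=1653668665, p(120)=1844349560, p(121)=2056148051, p(122)=2291320912, p(123)=2552338241, p(124)=2841940500, p(125)=3163127352, p(126)=3519222692, p(127)=3913864295, p(128)=4351078600, p(129)=4835271870, p(130)=5371315400, p(131)=5964539504, p(132)=6620830889, p(133)=7346629512, p(134)=8149040695, p(135)=9035836076, p(136)=10015581680, p(137)=11097645016, p(138)=12292341831, p(139)=13610949895, p(140)=15065878135, p(141)=16670689208, p(142)=18440293320, p(143)=20390982757, p(144)=22540654445, p(145)=24908858009, p(146)=27517052599, p(147)=30388671978, p(148)=33549419497, p(149)=37027355200, p(150)=40853235313, p(151)=45060624582, p(152)=49686288421, p(153)=54770336324, p(154)=60356673280, p(155)=66493182097, p(156)=73232243759, p(157)=80630964769, p(158)=88751778802, p(159)=97662728555, p(160)=107438159466, p(161)=118159068427, p(162)=129913904637, p(163)=142798995930, p(164)=156919475295, p(165)=172389800255, p(166)=189334822579, p(167)=207890420102, p(168)=228204732751, p(169)=250438925115, p(170)=274768617130, p(171)=301384802048, p(172)=330495499613, p(173)=362326859895, p(174)=397125074750, p(175)=435157697830, p(176)=476715857290, p(177)=522115831195, p(178)=571701605655, p(179)=625846753120, p(180)=684957390936, p(181)=749474411781, p(182)=819876908323, p(183)=896684817527, p(184)=980462880430, p(185)=1071823774337, p(186)=1171432692373, p(187)=1280011042268, p(188)=1398341745571, p(189)=1527273599625, p(190)=1667727404093, p(191)=1820701100652, p(192)=1987276856363, p(193)=2168627105469, p(194)=2366022741845.
Final step: p(195) = p(194) + p(193) - p(190) - p(188) + p(183) + p(180) - p(173) - p(169) + p(160) + p(155) - p(144) - p(138) + p(125) + p(118) - p(103) - p(95) + p(78) + p(69) - p(50) - p(40) + p(19) + p(8)
= 2366022741845 + 2168627105469 - 1667727404093 - 1398341745571 + 896684817527 + 684957390936 - 362326859895 - 250438925115 + 107438159466 + 66493182097 - 22540654445 - 12292341831 + 3163127352 + 1482074143 - 271248950 - 104651419 + 12132164 + 3554345 - 204226 - 37338 + 490 + 22
= 2580840212973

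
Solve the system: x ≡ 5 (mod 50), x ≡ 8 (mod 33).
305

Using Chinese Remainder Theorem:
M = 50 × 33 = 1650
M1 = 33, M2 = 50
y1 = 33^(-1) mod 50 = 47
y2 = 50^(-1) mod 33 = 2
x = (5×33×47 + 8×50×2) mod 1650 = 305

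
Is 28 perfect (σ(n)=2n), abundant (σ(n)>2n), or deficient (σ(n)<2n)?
perfect

Proper divisors of 28: sum = 1 + 2 + 4 + 7 + 14 = 28
Since 28 = 28, 28 is perfect.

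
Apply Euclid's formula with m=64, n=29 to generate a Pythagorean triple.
(3255, 3712, 4937)

Euclid's formula: a = m² - n², b = 2mn, c = m² + n²
m = 64, n = 29
a = 64² - 29² = 4096 - 841 = 3255
b = 2 × 64 × 29 = 3712
c = 64² + 29² = 4096 + 841 = 4937
Verification: 3255² + 3712² = 10595025 + 13778944 = 24373969 = 4937² ✓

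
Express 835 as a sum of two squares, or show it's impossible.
Not possible

Factorization: 835 = 5 × 167
By Fermat: n is sum of two squares iff every prime p ≡ 3 (mod 4) appears to even power.
Prime(s) ≡ 3 (mod 4) with odd exponent: [(167, 1)]
Therefore 835 cannot be expressed as a² + b².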